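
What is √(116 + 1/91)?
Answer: 3*√106743/91 ≈ 10.771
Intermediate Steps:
√(116 + 1/91) = √(10557/91) = 3*√106743/91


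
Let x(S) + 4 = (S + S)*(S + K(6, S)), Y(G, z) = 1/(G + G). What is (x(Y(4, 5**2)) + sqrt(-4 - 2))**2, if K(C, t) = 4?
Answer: 2881/1024 - 95*I*sqrt(6)/16 ≈ 2.8135 - 14.544*I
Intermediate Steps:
Y(G, z) = 1/(2*G)
x(S) = -4 + 2*S*(4 + S) (x(S) = -4 + (S + S)*(S + 4) = -4 + (2*S)*(4 + S) = -4 + 2*S*(4 + S))
(x(Y(4, 5**2)) + sqrt(-4 - 2))**2 = ((-4 + 2*((1/2)/4)**2 + 8*((1/2)/4)) + sqrt(-4 - 2))**2 = ((-4 + 2*((1/2)*(1/4))**2 + 8*((1/2)*(1/4))) + sqrt(-6))**2 = ((-4 + 2*(1/8)**2 + 8*(1/8)) + I*sqrt(6))**2 = ((-4 + 2*(1/64) + 1) + I*sqrt(6))**2 = ((-4 + 1/32 + 1) + I*sqrt(6))**2 = (-95/32 + I*sqrt(6))**2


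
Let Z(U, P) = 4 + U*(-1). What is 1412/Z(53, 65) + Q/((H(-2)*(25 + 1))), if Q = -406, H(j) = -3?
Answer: -45121/1911 ≈ -23.611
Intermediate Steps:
Z(U, P) = 4 - U
1412/Z(53, 65) + Q/((H(-2)*(25 + 1))) = 1412/(4 - 1*53) - 406*(-1/(3*(25 + 1))) = 1412/(4 - 53) - 406/((-3*26)) = 1412/(-49) - 406/(-78) = 1412*(-1/49) - 406*(-1/78) = -1412/49 + 203/39 = -45121/1911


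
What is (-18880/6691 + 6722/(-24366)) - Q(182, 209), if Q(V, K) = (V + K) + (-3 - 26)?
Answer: -29761459477/81516453 ≈ -365.10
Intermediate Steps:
Q(V, K) = -29 + K + V (Q(V, K) = (K + V) - 29 = -29 + K + V)
(-18880/6691 + 6722/(-24366)) - Q(182, 209) = (-18880/6691 + 6722/(-24366)) - (-29 + 209 + 182) = (-18880*1/6691 + 6722*(-1/24366)) - 1*362 = (-18880/6691 - 3361/12183) - 362 = -252503491/81516453 - 362 = -29761459477/81516453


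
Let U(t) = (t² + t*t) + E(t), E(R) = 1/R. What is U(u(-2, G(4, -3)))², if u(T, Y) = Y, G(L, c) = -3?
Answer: 2809/9 ≈ 312.11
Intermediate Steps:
U(t) = 1/t + 2*t² (U(t) = (t² + t*t) + 1/t = (t² + t²) + 1/t = 2*t² + 1/t = 1/t + 2*t²)
U(u(-2, G(4, -3)))² = ((1 + 2*(-3)³)/(-3))² = (-(1 + 2*(-27))/3)² = (-(1 - 54)/3)² = (-⅓*(-53))² = (53/3)² = 2809/9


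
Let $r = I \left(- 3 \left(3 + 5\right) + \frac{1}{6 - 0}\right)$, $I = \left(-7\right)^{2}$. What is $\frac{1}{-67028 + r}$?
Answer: $- \frac{6}{409175} \approx -1.4664 \cdot 10^{-5}$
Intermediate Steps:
$I = 49$
$r = - \frac{7007}{6}$ ($r = 49 \left(- 3 \left(3 + 5\right) + \frac{1}{6 - 0}\right) = 49 \left(\left(-3\right) 8 + \frac{1}{6 + 0}\right) = 49 \left(-24 + \frac{1}{6}\right) = 49 \left(- \frac{143}{6}\right) = - \frac{7007}{6} \approx -1167.8$)
$\frac{1}{-67028 + r} = \frac{1}{-67028 - \frac{7007}{6}} = \frac{1}{- \frac{409175}{6}} = - \frac{6}{409175}$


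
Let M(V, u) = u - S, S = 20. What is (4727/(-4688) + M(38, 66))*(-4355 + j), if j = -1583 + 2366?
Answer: -188352453/1172 ≈ -1.6071e+5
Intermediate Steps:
M(V, u) = -20 + u (M(V, u) = u - 1*20 = u - 20 = -20 + u)
j = 783
(4727/(-4688) + M(38, 66))*(-4355 + j) = (4727/(-4688) + (-20 + 66))*(-4355 + 783) = (4727*(-1/4688) + 46)*(-3572) = (-4727/4688 + 46)*(-3572) = (210921/4688)*(-3572) = -188352453/1172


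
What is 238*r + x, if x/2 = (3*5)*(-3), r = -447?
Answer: -106476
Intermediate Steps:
x = -90 (x = 2*((3*5)*(-3)) = 2*(15*(-3)) = 2*(-45) = -90)
238*r + x = 238*(-447) - 90 = -106386 - 90 = -106476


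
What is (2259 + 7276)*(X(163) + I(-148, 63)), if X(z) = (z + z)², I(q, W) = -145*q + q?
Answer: 1216551580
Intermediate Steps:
I(q, W) = -144*q
X(z) = 4*z² (X(z) = (2*z)² = 4*z²)
(2259 + 7276)*(X(163) + I(-148, 63)) = (2259 + 7276)*(4*163² - 144*(-148)) = 9535*(4*26569 + 21312) = 9535*(106276 + 21312) = 9535*127588 = 1216551580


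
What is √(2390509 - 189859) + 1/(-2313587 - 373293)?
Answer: -1/2686880 + 5*√88026 ≈ 1483.5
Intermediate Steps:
√(2390509 - 189859) + 1/(-2313587 - 373293) = √2200650 + 1/(-2686880) = 5*√88026 - 1/2686880 = -1/2686880 + 5*√88026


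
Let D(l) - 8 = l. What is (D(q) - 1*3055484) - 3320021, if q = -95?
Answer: -6375592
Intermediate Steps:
D(l) = 8 + l
(D(q) - 1*3055484) - 3320021 = ((8 - 95) - 1*3055484) - 3320021 = (-87 - 3055484) - 3320021 = -3055571 - 3320021 = -6375592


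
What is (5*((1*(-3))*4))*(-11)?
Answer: 660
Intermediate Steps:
(5*((1*(-3))*4))*(-11) = (5*(-3*4))*(-11) = (5*(-12))*(-11) = -60*(-11) = 660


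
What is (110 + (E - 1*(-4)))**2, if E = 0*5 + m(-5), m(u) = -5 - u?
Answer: 12996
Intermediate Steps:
E = 0 (E = 0*5 + (-5 - 1*(-5)) = 0 + (-5 + 5) = 0 + 0 = 0)
(110 + (E - 1*(-4)))**2 = (110 + (0 - 1*(-4)))**2 = (110 + (0 + 4))**2 = (110 + 4)**2 = 114**2 = 12996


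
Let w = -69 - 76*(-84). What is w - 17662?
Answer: -11347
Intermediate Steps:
w = 6315 (w = -69 + 6384 = 6315)
w - 17662 = 6315 - 17662 = -11347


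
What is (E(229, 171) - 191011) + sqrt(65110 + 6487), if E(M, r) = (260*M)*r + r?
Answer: 9990500 + sqrt(71597) ≈ 9.9908e+6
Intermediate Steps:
E(M, r) = r + 260*M*r (E(M, r) = 260*M*r + r = r + 260*M*r)
(E(229, 171) - 191011) + sqrt(65110 + 6487) = (171*(1 + 260*229) - 191011) + sqrt(65110 + 6487) = (171*(1 + 59540) - 191011) + sqrt(71597) = (171*59541 - 191011) + sqrt(71597) = (10181511 - 191011) + sqrt(71597) = 9990500 + sqrt(71597)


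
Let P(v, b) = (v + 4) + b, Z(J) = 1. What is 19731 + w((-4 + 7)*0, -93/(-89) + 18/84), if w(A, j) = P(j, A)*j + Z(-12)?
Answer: 30644527369/1552516 ≈ 19739.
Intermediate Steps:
P(v, b) = 4 + b + v (P(v, b) = (4 + v) + b = 4 + b + v)
w(A, j) = 1 + j*(4 + A + j) (w(A, j) = (4 + A + j)*j + 1 = j*(4 + A + j) + 1 = 1 + j*(4 + A + j))
19731 + w((-4 + 7)*0, -93/(-89) + 18/84) = 19731 + (1 + (-93/(-89) + 18/84)*(4 + (-4 + 7)*0 + (-93/(-89) + 18/84))) = 19731 + (1 + (-93*(-1/89) + 18*(1/84))*(4 + 3*0 + (-93*(-1/89) + 18*(1/84)))) = 19731 + (1 + (93/89 + 3/14)*(4 + 0 + (93/89 + 3/14))) = 19731 + (1 + 1569*(4 + 0 + 1569/1246)/1246) = 19731 + (1 + (1569/1246)*(6553/1246)) = 19731 + (1 + 10281657/1552516) = 19731 + 11834173/1552516 = 30644527369/1552516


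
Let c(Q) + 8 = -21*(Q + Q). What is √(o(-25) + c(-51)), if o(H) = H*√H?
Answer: √(2134 - 125*I) ≈ 46.215 - 1.3524*I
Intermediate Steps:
c(Q) = -8 - 42*Q (c(Q) = -8 - 21*(Q + Q) = -8 - 42*Q)
o(H) = H^(3/2)
√(o(-25) + c(-51)) = √((-25)^(3/2) + (-8 - 42*(-51))) = √(-125*I + (-8 + 2142)) = √(-125*I + 2134) = √(2134 - 125*I)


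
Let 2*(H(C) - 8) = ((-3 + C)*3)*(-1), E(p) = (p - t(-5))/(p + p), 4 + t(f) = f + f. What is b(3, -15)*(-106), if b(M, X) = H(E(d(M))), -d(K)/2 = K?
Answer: -1431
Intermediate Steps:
t(f) = -4 + 2*f (t(f) = -4 + (f + f) = -4 + 2*f)
d(K) = -2*K
E(p) = (14 + p)/(2*p) (E(p) = (p - (-4 + 2*(-5)))/(p + p) = (p - (-4 - 10))/((2*p)) = (p - 1*(-14))*(1/(2*p)) = (p + 14)*(1/(2*p)) = (14 + p)*(1/(2*p)) = (14 + p)/(2*p))
H(C) = 25/2 - 3*C/2 (H(C) = 8 + (((-3 + C)*3)*(-1))/2 = 8 + ((-9 + 3*C)*(-1))/2 = 8 + (9 - 3*C)/2 = 8 + (9/2 - 3*C/2) = 25/2 - 3*C/2)
b(M, X) = 25/2 + 3*(14 - 2*M)/(8*M) (b(M, X) = 25/2 - 3*(14 - 2*M)/(4*((-2*M))) = 25/2 - 3*(-1/(2*M))*(14 - 2*M)/4 = 25/2 - (-3)*(14 - 2*M)/(8*M) = 25/2 + 3*(14 - 2*M)/(8*M))
b(3, -15)*(-106) = ((1/4)*(21 + 47*3)/3)*(-106) = ((1/4)*(1/3)*(21 + 141))*(-106) = ((1/4)*(1/3)*162)*(-106) = (27/2)*(-106) = -1431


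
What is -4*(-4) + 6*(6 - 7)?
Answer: 10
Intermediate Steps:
-4*(-4) + 6*(6 - 7) = 16 + 6*(-1) = 16 - 6 = 10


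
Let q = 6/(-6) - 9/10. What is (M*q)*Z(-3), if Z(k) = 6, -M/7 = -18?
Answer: -7182/5 ≈ -1436.4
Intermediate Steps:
M = 126 (M = -7*(-18) = 126)
q = -19/10 (q = 6*(-1/6) - 9*1/10 = -1 - 9/10 = -19/10 ≈ -1.9000)
(M*q)*Z(-3) = (126*(-19/10))*6 = -1197/5*6 = -7182/5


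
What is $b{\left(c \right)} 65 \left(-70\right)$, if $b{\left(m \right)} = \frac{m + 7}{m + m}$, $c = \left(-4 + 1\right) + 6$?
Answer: $- \frac{22750}{3} \approx -7583.3$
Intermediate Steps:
$c = 3$ ($c = -3 + 6 = 3$)
$b{\left(m \right)} = \frac{7 + m}{2 m}$
$b{\left(c \right)} 65 \left(-70\right) = \frac{7 + 3}{2 \cdot 3} \cdot 65 \left(-70\right) = \frac{1}{2} \cdot \frac{1}{3} \cdot 10 \cdot 65 \left(-70\right) = \frac{5}{3} \cdot 65 \left(-70\right) = \frac{325}{3} \left(-70\right) = - \frac{22750}{3}$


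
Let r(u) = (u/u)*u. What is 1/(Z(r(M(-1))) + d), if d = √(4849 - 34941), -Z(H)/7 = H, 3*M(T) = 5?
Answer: -105/272053 - 18*I*√7523/272053 ≈ -0.00038595 - 0.0057387*I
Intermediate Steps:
M(T) = 5/3 (M(T) = (⅓)*5 = 5/3)
r(u) = u (r(u) = 1*u = u)
Z(H) = -7*H
d = 2*I*√7523 (d = √(-30092) = 2*I*√7523 ≈ 173.47*I)
1/(Z(r(M(-1))) + d) = 1/(-7*5/3 + 2*I*√7523) = 1/(-35/3 + 2*I*√7523)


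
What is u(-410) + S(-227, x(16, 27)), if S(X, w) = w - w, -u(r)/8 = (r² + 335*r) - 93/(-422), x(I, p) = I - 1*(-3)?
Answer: -51906372/211 ≈ -2.4600e+5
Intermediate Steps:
x(I, p) = 3 + I (x(I, p) = I + 3 = 3 + I)
u(r) = -372/211 - 2680*r - 8*r² (u(r) = -8*((r² + 335*r) - 93/(-422)) = -8*((r² + 335*r) - 93*(-1/422)) = -8*((r² + 335*r) + 93/422) = -8*(93/422 + r² + 335*r) = -372/211 - 2680*r - 8*r²)
S(X, w) = 0
u(-410) + S(-227, x(16, 27)) = (-372/211 - 2680*(-410) - 8*(-410)²) + 0 = (-372/211 + 1098800 - 8*168100) + 0 = (-372/211 + 1098800 - 1344800) + 0 = -51906372/211 + 0 = -51906372/211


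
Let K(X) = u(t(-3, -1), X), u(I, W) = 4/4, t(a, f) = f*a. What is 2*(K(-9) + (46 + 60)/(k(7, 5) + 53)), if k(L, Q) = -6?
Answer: 306/47 ≈ 6.5106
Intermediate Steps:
t(a, f) = a*f
u(I, W) = 1 (u(I, W) = 4*(1/4) = 1)
K(X) = 1
2*(K(-9) + (46 + 60)/(k(7, 5) + 53)) = 2*(1 + (46 + 60)/(-6 + 53)) = 2*(1 + 106/47) = 2*(153/47) = 306/47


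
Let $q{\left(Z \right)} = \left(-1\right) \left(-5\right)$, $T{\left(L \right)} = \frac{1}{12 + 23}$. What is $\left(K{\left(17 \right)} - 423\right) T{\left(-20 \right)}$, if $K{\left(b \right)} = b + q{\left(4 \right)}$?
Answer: $- \frac{401}{35} \approx -11.457$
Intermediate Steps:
$T{\left(L \right)} = \frac{1}{35}$
$q{\left(Z \right)} = 5$
$K{\left(b \right)} = 5 + b$ ($K{\left(b \right)} = b + 5 = 5 + b$)
$\left(K{\left(17 \right)} - 423\right) T{\left(-20 \right)} = \left(\left(5 + 17\right) - 423\right) \frac{1}{35} = \left(22 - 423\right) \frac{1}{35} = \left(-401\right) \frac{1}{35} = - \frac{401}{35}$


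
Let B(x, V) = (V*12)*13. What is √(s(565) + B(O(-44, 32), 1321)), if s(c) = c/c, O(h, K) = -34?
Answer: √206077 ≈ 453.96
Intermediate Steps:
B(x, V) = 156*V (B(x, V) = (12*V)*13 = 156*V)
s(c) = 1
√(s(565) + B(O(-44, 32), 1321)) = √(1 + 156*1321) = √(1 + 206076) = √206077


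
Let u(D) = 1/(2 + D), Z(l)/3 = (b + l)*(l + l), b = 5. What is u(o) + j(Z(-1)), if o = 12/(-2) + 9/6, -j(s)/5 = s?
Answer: 598/5 ≈ 119.60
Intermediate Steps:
Z(l) = 6*l*(5 + l) (Z(l) = 3*((5 + l)*(l + l)) = 3*((5 + l)*(2*l)) = 3*(2*l*(5 + l)) = 6*l*(5 + l))
j(s) = -5*s
o = -9/2 (o = 12*(-½) + 9*(⅙) = -6 + 3/2 = -9/2 ≈ -4.5000)
u(o) + j(Z(-1)) = 1/(2 - 9/2) - 30*(-1)*(5 - 1) = 1/(-5/2) - 30*(-1)*4 = -⅖ - 5*(-24) = -⅖ + 120 = 598/5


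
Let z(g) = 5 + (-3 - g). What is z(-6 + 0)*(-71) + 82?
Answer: -486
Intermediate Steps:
z(g) = 2 - g
z(-6 + 0)*(-71) + 82 = (2 - (-6 + 0))*(-71) + 82 = (2 - 1*(-6))*(-71) + 82 = (2 + 6)*(-71) + 82 = 8*(-71) + 82 = -568 + 82 = -486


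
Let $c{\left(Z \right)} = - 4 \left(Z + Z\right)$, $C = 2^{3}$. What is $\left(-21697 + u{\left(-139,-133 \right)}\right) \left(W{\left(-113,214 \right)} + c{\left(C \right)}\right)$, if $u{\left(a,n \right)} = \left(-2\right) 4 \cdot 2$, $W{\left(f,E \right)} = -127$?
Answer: $4147183$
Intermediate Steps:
$C = 8$
$u{\left(a,n \right)} = -16$ ($u{\left(a,n \right)} = \left(-8\right) 2 = -16$)
$c{\left(Z \right)} = - 8 Z$ ($c{\left(Z \right)} = - 4 \cdot 2 Z = - 8 Z$)
$\left(-21697 + u{\left(-139,-133 \right)}\right) \left(W{\left(-113,214 \right)} + c{\left(C \right)}\right) = \left(-21697 - 16\right) \left(-127 - 64\right) = - 21713 \left(-127 - 64\right) = \left(-21713\right) \left(-191\right) = 4147183$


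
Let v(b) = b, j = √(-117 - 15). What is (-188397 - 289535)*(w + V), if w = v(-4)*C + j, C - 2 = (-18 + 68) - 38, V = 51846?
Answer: -24752098280 - 955864*I*√33 ≈ -2.4752e+10 - 5.491e+6*I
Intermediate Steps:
j = 2*I*√33 (j = √(-132) = 2*I*√33 ≈ 11.489*I)
C = 14 (C = 2 + ((-18 + 68) - 38) = 2 + (50 - 38) = 2 + 12 = 14)
w = -56 + 2*I*√33 (w = -4*14 + 2*I*√33 = -56 + 2*I*√33 ≈ -56.0 + 11.489*I)
(-188397 - 289535)*(w + V) = (-188397 - 289535)*((-56 + 2*I*√33) + 51846) = -477932*(51790 + 2*I*√33) = -24752098280 - 955864*I*√33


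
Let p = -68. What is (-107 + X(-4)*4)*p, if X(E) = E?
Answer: 8364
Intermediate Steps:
(-107 + X(-4)*4)*p = (-107 - 4*4)*(-68) = (-107 - 16)*(-68) = -123*(-68) = 8364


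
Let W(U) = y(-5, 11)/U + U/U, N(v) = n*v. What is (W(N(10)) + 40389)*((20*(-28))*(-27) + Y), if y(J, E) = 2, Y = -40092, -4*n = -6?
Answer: -5043112048/5 ≈ -1.0086e+9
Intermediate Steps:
n = 3/2 (n = -¼*(-6) = 3/2 ≈ 1.5000)
N(v) = 3*v/2
W(U) = 1 + 2/U (W(U) = 2/U + U/U = 2/U + 1 = 1 + 2/U)
(W(N(10)) + 40389)*((20*(-28))*(-27) + Y) = ((2 + (3/2)*10)/(((3/2)*10)) + 40389)*((20*(-28))*(-27) - 40092) = ((2 + 15)/15 + 40389)*(-560*(-27) - 40092) = ((1/15)*17 + 40389)*(15120 - 40092) = (17/15 + 40389)*(-24972) = (605852/15)*(-24972) = -5043112048/5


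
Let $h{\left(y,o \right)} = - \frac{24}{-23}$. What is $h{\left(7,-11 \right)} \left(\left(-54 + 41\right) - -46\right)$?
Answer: $\frac{792}{23} \approx 34.435$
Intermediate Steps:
$h{\left(y,o \right)} = \frac{24}{23}$ ($h{\left(y,o \right)} = \left(-24\right) \left(- \frac{1}{23}\right) = \frac{24}{23}$)
$h{\left(7,-11 \right)} \left(\left(-54 + 41\right) - -46\right) = \frac{24 \left(\left(-54 + 41\right) - -46\right)}{23} = \frac{24 \left(-13 + 46\right)}{23} = \frac{24}{23} \cdot 33 = \frac{792}{23}$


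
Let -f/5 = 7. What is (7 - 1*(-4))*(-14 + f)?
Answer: -539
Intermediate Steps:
f = -35 (f = -5*7 = -35)
(7 - 1*(-4))*(-14 + f) = (7 - 1*(-4))*(-14 - 35) = (7 + 4)*(-49) = 11*(-49) = -539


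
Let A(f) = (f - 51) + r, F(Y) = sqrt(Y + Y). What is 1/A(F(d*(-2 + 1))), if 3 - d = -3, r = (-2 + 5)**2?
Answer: -7/296 - I*sqrt(3)/888 ≈ -0.023649 - 0.0019505*I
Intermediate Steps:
r = 9 (r = 3**2 = 9)
d = 6 (d = 3 - 1*(-3) = 3 + 3 = 6)
F(Y) = sqrt(2)*sqrt(Y) (F(Y) = sqrt(2*Y) = sqrt(2)*sqrt(Y))
A(f) = -42 + f (A(f) = (f - 51) + 9 = (-51 + f) + 9 = -42 + f)
1/A(F(d*(-2 + 1))) = 1/(-42 + sqrt(2)*sqrt(6*(-2 + 1))) = 1/(-42 + sqrt(2)*sqrt(6*(-1))) = 1/(-42 + sqrt(2)*sqrt(-6)) = 1/(-42 + sqrt(2)*(I*sqrt(6))) = 1/(-42 + 2*I*sqrt(3))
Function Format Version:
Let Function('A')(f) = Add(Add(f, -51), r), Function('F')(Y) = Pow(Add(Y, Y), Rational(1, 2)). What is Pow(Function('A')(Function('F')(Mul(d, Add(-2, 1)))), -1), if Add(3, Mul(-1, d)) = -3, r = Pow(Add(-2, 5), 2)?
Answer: Add(Rational(-7, 296), Mul(Rational(-1, 888), I, Pow(3, Rational(1, 2)))) ≈ Add(-0.023649, Mul(-0.0019505, I))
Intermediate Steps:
r = 9 (r = Pow(3, 2) = 9)
d = 6 (d = Add(3, Mul(-1, -3)) = Add(3, 3) = 6)
Function('F')(Y) = Mul(Pow(2, Rational(1, 2)), Pow(Y, Rational(1, 2))) (Function('F')(Y) = Pow(Mul(2, Y), Rational(1, 2)) = Mul(Pow(2, Rational(1, 2)), Pow(Y, Rational(1, 2))))
Function('A')(f) = Add(-42, f) (Function('A')(f) = Add(Add(f, -51), 9) = Add(Add(-51, f), 9) = Add(-42, f))
Pow(Function('A')(Function('F')(Mul(d, Add(-2, 1)))), -1) = Pow(Add(-42, Mul(Pow(2, Rational(1, 2)), Pow(Mul(6, Add(-2, 1)), Rational(1, 2)))), -1) = Pow(Add(-42, Mul(Pow(2, Rational(1, 2)), Pow(Mul(6, -1), Rational(1, 2)))), -1) = Pow(Add(-42, Mul(Pow(2, Rational(1, 2)), Pow(-6, Rational(1, 2)))), -1) = Pow(Add(-42, Mul(Pow(2, Rational(1, 2)), Mul(I, Pow(6, Rational(1, 2))))), -1) = Pow(Add(-42, Mul(2, I, Pow(3, Rational(1, 2)))), -1)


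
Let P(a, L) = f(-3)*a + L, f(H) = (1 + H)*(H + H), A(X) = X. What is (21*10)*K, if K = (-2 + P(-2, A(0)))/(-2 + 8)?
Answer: -910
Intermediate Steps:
f(H) = 2*H*(1 + H) (f(H) = (1 + H)*(2*H) = 2*H*(1 + H))
P(a, L) = L + 12*a (P(a, L) = (2*(-3)*(1 - 3))*a + L = (2*(-3)*(-2))*a + L = 12*a + L = L + 12*a)
K = -13/3 (K = (-2 + (0 + 12*(-2)))/(-2 + 8) = (-2 + (0 - 24))/6 = (-2 - 24)*(⅙) = -26*⅙ = -13/3 ≈ -4.3333)
(21*10)*K = (21*10)*(-13/3) = 210*(-13/3) = -910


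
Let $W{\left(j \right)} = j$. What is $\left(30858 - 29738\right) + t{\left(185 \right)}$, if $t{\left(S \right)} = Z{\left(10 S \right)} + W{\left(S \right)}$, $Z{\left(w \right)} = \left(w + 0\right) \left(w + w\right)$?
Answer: $6846305$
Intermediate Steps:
$Z{\left(w \right)} = 2 w^{2}$ ($Z{\left(w \right)} = w 2 w = 2 w^{2}$)
$t{\left(S \right)} = S + 200 S^{2}$ ($t{\left(S \right)} = 2 \left(10 S\right)^{2} + S = 2 \cdot 100 S^{2} + S = 200 S^{2} + S = S + 200 S^{2}$)
$\left(30858 - 29738\right) + t{\left(185 \right)} = \left(30858 - 29738\right) + 185 \left(1 + 200 \cdot 185\right) = 1120 + 185 \left(1 + 37000\right) = 1120 + 185 \cdot 37001 = 1120 + 6845185 = 6846305$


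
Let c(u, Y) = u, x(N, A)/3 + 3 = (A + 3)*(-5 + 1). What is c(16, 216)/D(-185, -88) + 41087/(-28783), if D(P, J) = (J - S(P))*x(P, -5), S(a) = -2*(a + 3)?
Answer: -69757597/48787185 ≈ -1.4298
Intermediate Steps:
S(a) = -6 - 2*a (S(a) = -2*(3 + a) = -6 - 2*a)
x(N, A) = -45 - 12*A (x(N, A) = -9 + 3*((A + 3)*(-5 + 1)) = -9 + 3*((3 + A)*(-4)) = -9 + 3*(-12 - 4*A) = -9 + (-36 - 12*A) = -45 - 12*A)
D(P, J) = 90 + 15*J + 30*P (D(P, J) = (J - (-6 - 2*P))*(-45 - 12*(-5)) = (J + (6 + 2*P))*(-45 + 60) = (6 + J + 2*P)*15 = 90 + 15*J + 30*P)
c(16, 216)/D(-185, -88) + 41087/(-28783) = 16/(90 + 15*(-88) + 30*(-185)) + 41087/(-28783) = 16/(90 - 1320 - 5550) + 41087*(-1/28783) = 16/(-6780) - 41087/28783 = 16*(-1/6780) - 41087/28783 = -4/1695 - 41087/28783 = -69757597/48787185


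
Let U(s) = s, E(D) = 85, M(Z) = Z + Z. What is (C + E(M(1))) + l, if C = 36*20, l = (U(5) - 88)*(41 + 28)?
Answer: -4922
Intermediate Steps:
M(Z) = 2*Z
l = -5727 (l = (5 - 88)*(41 + 28) = -83*69 = -5727)
C = 720
(C + E(M(1))) + l = (720 + 85) - 5727 = 805 - 5727 = -4922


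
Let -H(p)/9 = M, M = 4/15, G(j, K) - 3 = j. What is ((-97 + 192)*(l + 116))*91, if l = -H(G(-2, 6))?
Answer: 1023568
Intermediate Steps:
G(j, K) = 3 + j
M = 4/15 (M = 4*(1/15) = 4/15 ≈ 0.26667)
H(p) = -12/5 (H(p) = -9*4/15 = -12/5)
l = 12/5 (l = -1*(-12/5) = 12/5 ≈ 2.4000)
((-97 + 192)*(l + 116))*91 = ((-97 + 192)*(12/5 + 116))*91 = (95*(592/5))*91 = 11248*91 = 1023568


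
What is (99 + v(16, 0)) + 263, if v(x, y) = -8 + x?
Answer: 370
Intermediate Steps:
(99 + v(16, 0)) + 263 = (99 + (-8 + 16)) + 263 = (99 + 8) + 263 = 107 + 263 = 370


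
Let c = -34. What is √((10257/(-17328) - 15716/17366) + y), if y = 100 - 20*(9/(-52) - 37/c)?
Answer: √4725176473699565/7675772 ≈ 8.9554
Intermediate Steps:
y = 18055/221 (y = 100 - 20*(9/(-52) - 37/(-34)) = 100 - 20*(9*(-1/52) - 37*(-1/34)) = 100 - 20*(-9/52 + 37/34) = 100 - 20*809/884 = 100 - 4045/221 = 18055/221 ≈ 81.697)
√((10257/(-17328) - 15716/17366) + y) = √((10257/(-17328) - 15716/17366) + 18055/221) = √((10257*(-1/17328) - 15716*1/17366) + 18055/221) = √((-3419/5776 - 7858/8683) + 18055/221) = √(-3951315/2639632 + 18055/221) = √(46785315145/583358672) = √4725176473699565/7675772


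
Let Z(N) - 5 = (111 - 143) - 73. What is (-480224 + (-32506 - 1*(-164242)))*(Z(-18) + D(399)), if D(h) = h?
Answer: -104197912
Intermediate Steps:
Z(N) = -100 (Z(N) = 5 + ((111 - 143) - 73) = 5 + (-32 - 73) = 5 - 105 = -100)
(-480224 + (-32506 - 1*(-164242)))*(Z(-18) + D(399)) = (-480224 + (-32506 - 1*(-164242)))*(-100 + 399) = (-480224 + (-32506 + 164242))*299 = (-480224 + 131736)*299 = -348488*299 = -104197912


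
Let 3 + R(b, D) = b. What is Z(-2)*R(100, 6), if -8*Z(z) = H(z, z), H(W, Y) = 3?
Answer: -291/8 ≈ -36.375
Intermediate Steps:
Z(z) = -3/8 (Z(z) = -⅛*3 = -3/8)
R(b, D) = -3 + b
Z(-2)*R(100, 6) = -3*(-3 + 100)/8 = -3/8*97 = -291/8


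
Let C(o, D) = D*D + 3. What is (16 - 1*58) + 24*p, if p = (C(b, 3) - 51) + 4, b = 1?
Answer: -882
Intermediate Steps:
C(o, D) = 3 + D² (C(o, D) = D² + 3 = 3 + D²)
p = -35 (p = ((3 + 3²) - 51) + 4 = ((3 + 9) - 51) + 4 = (12 - 51) + 4 = -39 + 4 = -35)
(16 - 1*58) + 24*p = (16 - 1*58) + 24*(-35) = (16 - 58) - 840 = -42 - 840 = -882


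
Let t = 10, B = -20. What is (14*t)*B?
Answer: -2800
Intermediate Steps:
(14*t)*B = (14*10)*(-20) = 140*(-20) = -2800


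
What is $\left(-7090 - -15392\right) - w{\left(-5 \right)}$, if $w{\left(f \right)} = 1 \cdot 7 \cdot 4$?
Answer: $8274$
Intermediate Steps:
$w{\left(f \right)} = 28$ ($w{\left(f \right)} = 7 \cdot 4 = 28$)
$\left(-7090 - -15392\right) - w{\left(-5 \right)} = \left(-7090 - -15392\right) - 28 = \left(-7090 + 15392\right) - 28 = 8302 - 28 = 8274$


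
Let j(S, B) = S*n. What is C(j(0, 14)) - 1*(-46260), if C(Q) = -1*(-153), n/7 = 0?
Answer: 46413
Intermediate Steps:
n = 0 (n = 7*0 = 0)
j(S, B) = 0 (j(S, B) = S*0 = 0)
C(Q) = 153
C(j(0, 14)) - 1*(-46260) = 153 - 1*(-46260) = 153 + 46260 = 46413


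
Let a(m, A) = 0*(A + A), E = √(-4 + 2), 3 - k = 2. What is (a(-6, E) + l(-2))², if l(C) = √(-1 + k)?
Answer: 0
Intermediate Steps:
k = 1 (k = 3 - 1*2 = 3 - 2 = 1)
E = I*√2 (E = √(-2) = I*√2 ≈ 1.4142*I)
a(m, A) = 0 (a(m, A) = 0*(2*A) = 0)
l(C) = 0 (l(C) = √(-1 + 1) = √0 = 0)
(a(-6, E) + l(-2))² = (0 + 0)² = 0² = 0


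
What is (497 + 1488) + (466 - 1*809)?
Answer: 1642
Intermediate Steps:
(497 + 1488) + (466 - 1*809) = 1985 + (466 - 809) = 1985 - 343 = 1642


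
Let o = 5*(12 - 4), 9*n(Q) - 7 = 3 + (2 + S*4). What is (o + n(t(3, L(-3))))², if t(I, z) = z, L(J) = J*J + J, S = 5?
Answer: 153664/81 ≈ 1897.1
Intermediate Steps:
L(J) = J + J² (L(J) = J² + J = J + J²)
n(Q) = 32/9 (n(Q) = 7/9 + (3 + (2 + 5*4))/9 = 7/9 + (3 + (2 + 20))/9 = 7/9 + (3 + 22)/9 = 7/9 + (⅑)*25 = 7/9 + 25/9 = 32/9)
o = 40 (o = 5*8 = 40)
(o + n(t(3, L(-3))))² = (40 + 32/9)² = (392/9)² = 153664/81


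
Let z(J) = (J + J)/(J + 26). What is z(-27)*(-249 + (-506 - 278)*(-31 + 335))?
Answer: -12883590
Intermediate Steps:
z(J) = 2*J/(26 + J) (z(J) = (2*J)/(26 + J) = 2*J/(26 + J))
z(-27)*(-249 + (-506 - 278)*(-31 + 335)) = (2*(-27)/(26 - 27))*(-249 + (-506 - 278)*(-31 + 335)) = (2*(-27)/(-1))*(-249 - 784*304) = (2*(-27)*(-1))*(-249 - 238336) = 54*(-238585) = -12883590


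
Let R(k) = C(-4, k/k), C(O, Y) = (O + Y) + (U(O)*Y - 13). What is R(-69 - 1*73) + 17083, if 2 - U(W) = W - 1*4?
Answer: 17077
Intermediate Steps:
U(W) = 6 - W (U(W) = 2 - (W - 1*4) = 2 - (W - 4) = 2 - (-4 + W) = 2 + (4 - W) = 6 - W)
C(O, Y) = -13 + O + Y + Y*(6 - O) (C(O, Y) = (O + Y) + ((6 - O)*Y - 13) = (O + Y) + (Y*(6 - O) - 13) = (O + Y) + (-13 + Y*(6 - O)) = -13 + O + Y + Y*(6 - O))
R(k) = -6 (R(k) = -13 - 4 + k/k - k/k*(-6 - 4) = -13 - 4 + 1 - 1*1*(-10) = -13 - 4 + 1 + 10 = -6)
R(-69 - 1*73) + 17083 = -6 + 17083 = 17077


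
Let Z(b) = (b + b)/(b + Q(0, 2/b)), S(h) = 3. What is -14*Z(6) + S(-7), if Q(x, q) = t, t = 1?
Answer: -21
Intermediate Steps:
Q(x, q) = 1
Z(b) = 2*b/(1 + b) (Z(b) = (b + b)/(b + 1) = (2*b)/(1 + b) = 2*b/(1 + b))
-14*Z(6) + S(-7) = -28*6/(1 + 6) + 3 = -28*6/7 + 3 = -14*12/7 + 3 = -24 + 3 = -21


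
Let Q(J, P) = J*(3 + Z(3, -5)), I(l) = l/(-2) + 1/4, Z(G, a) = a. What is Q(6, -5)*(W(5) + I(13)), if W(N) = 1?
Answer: 63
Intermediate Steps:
I(l) = ¼ - l/2 (I(l) = l*(-½) + 1*(¼) = -l/2 + ¼ = ¼ - l/2)
Q(J, P) = -2*J (Q(J, P) = J*(3 - 5) = J*(-2) = -2*J)
Q(6, -5)*(W(5) + I(13)) = (-2*6)*(1 + (¼ - ½*13)) = -12*(1 + (¼ - 13/2)) = -12*(1 - 25/4) = -12*(-21/4) = 63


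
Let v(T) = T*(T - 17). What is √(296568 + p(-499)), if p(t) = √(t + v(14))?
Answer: √(296568 + I*√541) ≈ 544.58 + 0.021*I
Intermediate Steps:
v(T) = T*(-17 + T)
p(t) = √(-42 + t) (p(t) = √(t + 14*(-17 + 14)) = √(t + 14*(-3)) = √(t - 42) = √(-42 + t))
√(296568 + p(-499)) = √(296568 + √(-42 - 499)) = √(296568 + √(-541)) = √(296568 + I*√541)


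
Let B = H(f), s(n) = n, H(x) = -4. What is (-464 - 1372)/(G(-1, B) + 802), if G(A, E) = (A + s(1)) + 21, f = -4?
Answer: -1836/823 ≈ -2.2309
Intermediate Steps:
B = -4
G(A, E) = 22 + A (G(A, E) = (A + 1) + 21 = (1 + A) + 21 = 22 + A)
(-464 - 1372)/(G(-1, B) + 802) = (-464 - 1372)/((22 - 1) + 802) = -1836/(21 + 802) = -1836/823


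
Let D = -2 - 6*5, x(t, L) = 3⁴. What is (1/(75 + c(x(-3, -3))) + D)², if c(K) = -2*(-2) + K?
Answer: 26204161/25600 ≈ 1023.6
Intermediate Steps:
x(t, L) = 81
c(K) = 4 + K
D = -32 (D = -2 - 30 = -32)
(1/(75 + c(x(-3, -3))) + D)² = (1/(75 + (4 + 81)) - 32)² = (1/(75 + 85) - 32)² = (1/160 - 32)² = (-5119/160)² = 26204161/25600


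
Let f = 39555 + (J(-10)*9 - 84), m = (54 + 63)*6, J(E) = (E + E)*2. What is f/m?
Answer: 13037/234 ≈ 55.714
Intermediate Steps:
J(E) = 4*E (J(E) = (2*E)*2 = 4*E)
m = 702 (m = 117*6 = 702)
f = 39111 (f = 39555 + ((4*(-10))*9 - 84) = 39555 + (-40*9 - 84) = 39555 + (-360 - 84) = 39555 - 444 = 39111)
f/m = 39111/702 = 39111*(1/702) = 13037/234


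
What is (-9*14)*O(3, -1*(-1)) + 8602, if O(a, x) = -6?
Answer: 9358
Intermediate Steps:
(-9*14)*O(3, -1*(-1)) + 8602 = -9*14*(-6) + 8602 = -126*(-6) + 8602 = 756 + 8602 = 9358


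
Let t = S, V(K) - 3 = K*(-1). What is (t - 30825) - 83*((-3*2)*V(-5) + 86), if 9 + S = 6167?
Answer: -27821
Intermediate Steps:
S = 6158 (S = -9 + 6167 = 6158)
V(K) = 3 - K (V(K) = 3 + K*(-1) = 3 - K)
t = 6158
(t - 30825) - 83*((-3*2)*V(-5) + 86) = (6158 - 30825) - 83*((-3*2)*(3 - 1*(-5)) + 86) = -24667 - 83*(-6*(3 + 5) + 86) = -24667 - 83*(-6*8 + 86) = -24667 - 83*(-48 + 86) = -24667 - 83*38 = -24667 - 3154 = -27821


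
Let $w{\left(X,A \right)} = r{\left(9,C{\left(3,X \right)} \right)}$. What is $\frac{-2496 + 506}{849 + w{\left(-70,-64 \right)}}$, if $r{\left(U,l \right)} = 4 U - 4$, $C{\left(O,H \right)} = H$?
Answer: $- \frac{1990}{881} \approx -2.2588$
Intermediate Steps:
$r{\left(U,l \right)} = -4 + 4 U$
$w{\left(X,A \right)} = 32$ ($w{\left(X,A \right)} = -4 + 4 \cdot 9 = -4 + 36 = 32$)
$\frac{-2496 + 506}{849 + w{\left(-70,-64 \right)}} = \frac{-2496 + 506}{849 + 32} = - \frac{1990}{881}$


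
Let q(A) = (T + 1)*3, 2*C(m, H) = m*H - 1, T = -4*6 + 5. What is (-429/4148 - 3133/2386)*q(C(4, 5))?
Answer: 189260253/2474282 ≈ 76.491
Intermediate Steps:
T = -19 (T = -24 + 5 = -19)
C(m, H) = -½ + H*m/2 (C(m, H) = (m*H - 1)/2 = (H*m - 1)/2 = (-1 + H*m)/2 = -½ + H*m/2)
q(A) = -54 (q(A) = (-19 + 1)*3 = -18*3 = -54)
(-429/4148 - 3133/2386)*q(C(4, 5)) = (-429/4148 - 3133/2386)*(-54) = -7009639/4948564*(-54) = 189260253/2474282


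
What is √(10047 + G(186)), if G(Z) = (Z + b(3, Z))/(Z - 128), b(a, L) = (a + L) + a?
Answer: 4*√528438/29 ≈ 100.27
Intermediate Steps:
b(a, L) = L + 2*a (b(a, L) = (L + a) + a = L + 2*a)
G(Z) = (6 + 2*Z)/(-128 + Z) (G(Z) = (Z + (Z + 2*3))/(Z - 128) = (Z + (Z + 6))/(-128 + Z) = (Z + (6 + Z))/(-128 + Z) = (6 + 2*Z)/(-128 + Z))
√(10047 + G(186)) = √(10047 + 2*(3 + 186)/(-128 + 186)) = √(10047 + 2*189/58) = √(10047 + 2*(1/58)*189) = √(10047 + 189/29) = √(291552/29) = 4*√528438/29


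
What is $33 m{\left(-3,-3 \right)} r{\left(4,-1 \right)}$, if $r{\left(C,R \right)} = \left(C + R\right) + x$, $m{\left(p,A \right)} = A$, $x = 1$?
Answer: $-396$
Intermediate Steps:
$r{\left(C,R \right)} = 1 + C + R$ ($r{\left(C,R \right)} = \left(C + R\right) + 1 = 1 + C + R$)
$33 m{\left(-3,-3 \right)} r{\left(4,-1 \right)} = 33 \left(-3\right) \left(1 + 4 - 1\right) = \left(-99\right) 4 = -396$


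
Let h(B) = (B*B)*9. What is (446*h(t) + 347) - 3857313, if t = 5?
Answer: -3756616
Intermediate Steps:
h(B) = 9*B**2 (h(B) = B**2*9 = 9*B**2)
(446*h(t) + 347) - 3857313 = (446*(9*5**2) + 347) - 3857313 = (446*(9*25) + 347) - 3857313 = (446*225 + 347) - 3857313 = (100350 + 347) - 3857313 = 100697 - 3857313 = -3756616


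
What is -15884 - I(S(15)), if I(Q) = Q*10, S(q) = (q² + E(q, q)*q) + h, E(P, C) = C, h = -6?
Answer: -20324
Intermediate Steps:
S(q) = -6 + 2*q² (S(q) = (q² + q*q) - 6 = (q² + q²) - 6 = 2*q² - 6 = -6 + 2*q²)
I(Q) = 10*Q
-15884 - I(S(15)) = -15884 - 10*(-6 + 2*15²) = -15884 - 10*(-6 + 2*225) = -15884 - 10*(-6 + 450) = -15884 - 10*444 = -15884 - 1*4440 = -15884 - 4440 = -20324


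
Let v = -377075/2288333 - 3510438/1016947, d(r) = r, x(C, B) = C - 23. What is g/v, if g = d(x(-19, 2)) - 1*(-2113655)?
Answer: -4918617091070205163/8416516409879 ≈ -5.8440e+5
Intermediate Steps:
x(C, B) = -23 + C
g = 2113613 (g = (-23 - 19) - 1*(-2113655) = -42 + 2113655 = 2113613)
v = -8416516409879/2327113379351 (v = -377075*1/2288333 - 3510438*1/1016947 = -377075/2288333 - 3510438/1016947 = -8416516409879/2327113379351 ≈ -3.6167)
g/v = 2113613/(-8416516409879/2327113379351) = 2113613*(-2327113379351/8416516409879) = -4918617091070205163/8416516409879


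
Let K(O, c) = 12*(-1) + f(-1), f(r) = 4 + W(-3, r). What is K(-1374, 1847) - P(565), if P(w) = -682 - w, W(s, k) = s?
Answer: 1236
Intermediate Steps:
f(r) = 1 (f(r) = 4 - 3 = 1)
K(O, c) = -11 (K(O, c) = 12*(-1) + 1 = -12 + 1 = -11)
K(-1374, 1847) - P(565) = -11 - (-682 - 1*565) = -11 - (-682 - 565) = -11 - 1*(-1247) = -11 + 1247 = 1236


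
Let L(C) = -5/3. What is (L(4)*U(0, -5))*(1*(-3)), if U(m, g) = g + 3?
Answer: -10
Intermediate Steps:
U(m, g) = 3 + g
L(C) = -5/3 (L(C) = -5*⅓ = -5/3)
(L(4)*U(0, -5))*(1*(-3)) = (-5*(3 - 5)/3)*(1*(-3)) = -5/3*(-2)*(-3) = (10/3)*(-3) = -10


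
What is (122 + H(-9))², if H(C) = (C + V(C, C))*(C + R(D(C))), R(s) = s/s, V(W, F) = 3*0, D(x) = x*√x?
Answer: 37636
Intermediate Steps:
D(x) = x^(3/2)
V(W, F) = 0
R(s) = 1
H(C) = C*(1 + C) (H(C) = (C + 0)*(C + 1) = C*(1 + C))
(122 + H(-9))² = (122 - 9*(1 - 9))² = (122 - 9*(-8))² = (122 + 72)² = 194² = 37636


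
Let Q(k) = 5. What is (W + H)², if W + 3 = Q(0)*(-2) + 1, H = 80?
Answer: 4624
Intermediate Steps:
W = -12 (W = -3 + (5*(-2) + 1) = -3 + (-10 + 1) = -3 - 9 = -12)
(W + H)² = (-12 + 80)² = 68² = 4624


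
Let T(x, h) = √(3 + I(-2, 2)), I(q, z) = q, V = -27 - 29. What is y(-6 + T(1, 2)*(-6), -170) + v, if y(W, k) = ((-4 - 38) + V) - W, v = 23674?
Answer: 23588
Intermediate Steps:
V = -56
T(x, h) = 1 (T(x, h) = √(3 - 2) = √1 = 1)
y(W, k) = -98 - W (y(W, k) = ((-4 - 38) - 56) - W = (-42 - 56) - W = -98 - W)
y(-6 + T(1, 2)*(-6), -170) + v = (-98 - (-6 + 1*(-6))) + 23674 = (-98 - (-6 - 6)) + 23674 = (-98 - 1*(-12)) + 23674 = (-98 + 12) + 23674 = -86 + 23674 = 23588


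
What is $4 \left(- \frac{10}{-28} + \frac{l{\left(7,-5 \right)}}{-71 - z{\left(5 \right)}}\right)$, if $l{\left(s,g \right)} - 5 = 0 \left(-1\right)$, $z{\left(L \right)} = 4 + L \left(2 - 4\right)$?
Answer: $\frac{102}{91} \approx 1.1209$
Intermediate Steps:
$z{\left(L \right)} = 4 - 2 L$ ($z{\left(L \right)} = 4 + L \left(2 - 4\right) = 4 + L \left(-2\right) = 4 - 2 L$)
$l{\left(s,g \right)} = 5$ ($l{\left(s,g \right)} = 5 + 0 \left(-1\right) = 5 + 0 = 5$)
$4 \left(- \frac{10}{-28} + \frac{l{\left(7,-5 \right)}}{-71 - z{\left(5 \right)}}\right) = 4 \left(- \frac{10}{-28} + \frac{5}{-71 - \left(4 - 10\right)}\right) = 4 \left(\left(-10\right) \left(- \frac{1}{28}\right) + \frac{5}{-71 - \left(4 - 10\right)}\right) = 4 \left(\frac{5}{14} + \frac{5}{-71 - -6}\right) = 4 \left(\frac{5}{14} + \frac{5}{-71 + 6}\right) = 4 \left(\frac{5}{14} + \frac{5}{-65}\right) = 4 \left(\frac{5}{14} + 5 \left(- \frac{1}{65}\right)\right) = 4 \left(\frac{5}{14} - \frac{1}{13}\right) = 4 \cdot \frac{51}{182} = \frac{102}{91}$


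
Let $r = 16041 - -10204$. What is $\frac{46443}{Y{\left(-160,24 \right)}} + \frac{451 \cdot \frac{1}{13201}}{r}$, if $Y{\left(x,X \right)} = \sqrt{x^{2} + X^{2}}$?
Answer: $\frac{451}{346460245} + \frac{46443 \sqrt{409}}{3272} \approx 287.06$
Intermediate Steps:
$Y{\left(x,X \right)} = \sqrt{X^{2} + x^{2}}$
$r = 26245$ ($r = 16041 + 10204 = 26245$)
$\frac{46443}{Y{\left(-160,24 \right)}} + \frac{451 \cdot \frac{1}{13201}}{r} = \frac{46443}{\sqrt{24^{2} + \left(-160\right)^{2}}} + \frac{451 \cdot \frac{1}{13201}}{26245} = \frac{46443}{\sqrt{576 + 25600}} + 451 \cdot \frac{1}{13201} \cdot \frac{1}{26245} = \frac{46443}{\sqrt{26176}} + \frac{451}{13201} \cdot \frac{1}{26245} = \frac{46443}{8 \sqrt{409}} + \frac{451}{346460245} = 46443 \frac{\sqrt{409}}{3272} + \frac{451}{346460245} = \frac{46443 \sqrt{409}}{3272} + \frac{451}{346460245} = \frac{451}{346460245} + \frac{46443 \sqrt{409}}{3272}$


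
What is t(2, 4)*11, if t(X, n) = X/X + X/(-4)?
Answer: 11/2 ≈ 5.5000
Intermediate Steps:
t(X, n) = 1 - X/4 (t(X, n) = 1 + X*(-¼) = 1 - X/4)
t(2, 4)*11 = (1 - ¼*2)*11 = (1 - ½)*11 = (½)*11 = 11/2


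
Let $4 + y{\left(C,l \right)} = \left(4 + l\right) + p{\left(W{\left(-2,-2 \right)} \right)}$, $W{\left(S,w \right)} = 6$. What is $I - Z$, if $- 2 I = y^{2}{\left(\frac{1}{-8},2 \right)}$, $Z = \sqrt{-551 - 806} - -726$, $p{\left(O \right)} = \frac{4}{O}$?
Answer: $- \frac{6566}{9} - i \sqrt{1357} \approx -729.56 - 36.837 i$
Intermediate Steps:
$y{\left(C,l \right)} = \frac{2}{3} + l$ ($y{\left(C,l \right)} = -4 + \left(\left(4 + l\right) + \frac{4}{6}\right) = -4 + \left(\left(4 + l\right) + 4 \cdot \frac{1}{6}\right) = -4 + \left(\left(4 + l\right) + \frac{2}{3}\right) = -4 + \left(\frac{14}{3} + l\right) = \frac{2}{3} + l$)
$Z = 726 + i \sqrt{1357}$ ($Z = \sqrt{-1357} + 726 = i \sqrt{1357} + 726 = 726 + i \sqrt{1357} \approx 726.0 + 36.837 i$)
$I = - \frac{32}{9}$ ($I = - \frac{\left(\frac{2}{3} + 2\right)^{2}}{2} = - \frac{\left(\frac{8}{3}\right)^{2}}{2} = \left(- \frac{1}{2}\right) \frac{64}{9} = - \frac{32}{9} \approx -3.5556$)
$I - Z = - \frac{32}{9} - \left(726 + i \sqrt{1357}\right) = - \frac{6566}{9} - i \sqrt{1357}$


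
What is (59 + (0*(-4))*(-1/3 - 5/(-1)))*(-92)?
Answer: -5428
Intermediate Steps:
(59 + (0*(-4))*(-1/3 - 5/(-1)))*(-92) = (59 + 0*(-1*⅓ - 5*(-1)))*(-92) = (59 + 0*(-⅓ + 5))*(-92) = (59 + 0*(14/3))*(-92) = (59 + 0)*(-92) = 59*(-92) = -5428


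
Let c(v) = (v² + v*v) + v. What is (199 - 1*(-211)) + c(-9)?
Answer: 563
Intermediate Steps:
c(v) = v + 2*v² (c(v) = (v² + v²) + v = 2*v² + v = v + 2*v²)
(199 - 1*(-211)) + c(-9) = (199 - 1*(-211)) - 9*(1 + 2*(-9)) = (199 + 211) - 9*(1 - 18) = 410 - 9*(-17) = 410 + 153 = 563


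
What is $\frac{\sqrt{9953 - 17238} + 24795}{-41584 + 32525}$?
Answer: $- \frac{24795}{9059} - \frac{i \sqrt{7285}}{9059} \approx -2.7371 - 0.0094218 i$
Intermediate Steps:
$\frac{\sqrt{9953 - 17238} + 24795}{-41584 + 32525} = \frac{\sqrt{-7285} + 24795}{-9059} = \left(i \sqrt{7285} + 24795\right) \left(- \frac{1}{9059}\right) = \left(24795 + i \sqrt{7285}\right) \left(- \frac{1}{9059}\right) = - \frac{24795}{9059} - \frac{i \sqrt{7285}}{9059}$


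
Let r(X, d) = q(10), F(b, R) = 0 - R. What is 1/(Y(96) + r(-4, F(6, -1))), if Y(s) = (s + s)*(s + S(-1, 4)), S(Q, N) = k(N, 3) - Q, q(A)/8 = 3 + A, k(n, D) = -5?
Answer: 1/17768 ≈ 5.6281e-5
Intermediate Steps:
q(A) = 24 + 8*A (q(A) = 8*(3 + A) = 24 + 8*A)
S(Q, N) = -5 - Q
F(b, R) = -R
r(X, d) = 104 (r(X, d) = 24 + 8*10 = 24 + 80 = 104)
Y(s) = 2*s*(-4 + s) (Y(s) = (s + s)*(s + (-5 - 1*(-1))) = (2*s)*(s + (-5 + 1)) = (2*s)*(s - 4) = (2*s)*(-4 + s) = 2*s*(-4 + s))
1/(Y(96) + r(-4, F(6, -1))) = 1/(2*96*(-4 + 96) + 104) = 1/(2*96*92 + 104) = 1/(17664 + 104) = 1/17768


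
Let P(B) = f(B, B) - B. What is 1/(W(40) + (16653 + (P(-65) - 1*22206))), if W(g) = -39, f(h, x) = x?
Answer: -1/5592 ≈ -0.00017883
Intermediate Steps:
P(B) = 0 (P(B) = B - B = 0)
1/(W(40) + (16653 + (P(-65) - 1*22206))) = 1/(-39 + (16653 + (0 - 1*22206))) = 1/(-39 + (16653 + (0 - 22206))) = 1/(-39 + (16653 - 22206)) = 1/(-39 - 5553) = 1/(-5592) = -1/5592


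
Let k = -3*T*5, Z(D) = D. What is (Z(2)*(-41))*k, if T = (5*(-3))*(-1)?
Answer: 18450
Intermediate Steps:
T = 15 (T = -15*(-1) = 15)
k = -225 (k = -3*15*5 = -45*5 = -225)
(Z(2)*(-41))*k = (2*(-41))*(-225) = -82*(-225) = 18450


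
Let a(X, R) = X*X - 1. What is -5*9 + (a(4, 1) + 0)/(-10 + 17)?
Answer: -300/7 ≈ -42.857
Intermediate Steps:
a(X, R) = -1 + X² (a(X, R) = X² - 1 = -1 + X²)
-5*9 + (a(4, 1) + 0)/(-10 + 17) = -5*9 + ((-1 + 4²) + 0)/(-10 + 17) = -45 + ((-1 + 16) + 0)/7 = -45 + (15 + 0)*(⅐) = -45 + 15*(⅐) = -45 + 15/7 = -300/7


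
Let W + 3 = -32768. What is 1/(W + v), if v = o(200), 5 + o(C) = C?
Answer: -1/32576 ≈ -3.0697e-5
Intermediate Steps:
o(C) = -5 + C
W = -32771 (W = -3 - 32768 = -32771)
v = 195 (v = -5 + 200 = 195)
1/(W + v) = 1/(-32771 + 195) = 1/(-32576) = -1/32576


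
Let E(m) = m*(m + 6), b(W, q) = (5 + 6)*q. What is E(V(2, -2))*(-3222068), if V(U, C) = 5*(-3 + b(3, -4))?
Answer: -173395589420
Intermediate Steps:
b(W, q) = 11*q
V(U, C) = -235 (V(U, C) = 5*(-3 + 11*(-4)) = 5*(-3 - 44) = 5*(-47) = -235)
E(m) = m*(6 + m)
E(V(2, -2))*(-3222068) = -235*(6 - 235)*(-3222068) = -235*(-229)*(-3222068) = 53815*(-3222068) = -173395589420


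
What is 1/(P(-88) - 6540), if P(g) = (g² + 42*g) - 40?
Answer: -1/2532 ≈ -0.00039494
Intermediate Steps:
P(g) = -40 + g² + 42*g
1/(P(-88) - 6540) = 1/((-40 + (-88)² + 42*(-88)) - 6540) = 1/((-40 + 7744 - 3696) - 6540) = 1/(4008 - 6540) = 1/(-2532) = -1/2532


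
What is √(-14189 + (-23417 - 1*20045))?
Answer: I*√57651 ≈ 240.11*I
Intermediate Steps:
√(-14189 + (-23417 - 1*20045)) = √(-14189 + (-23417 - 20045)) = √(-14189 - 43462) = √(-57651) = I*√57651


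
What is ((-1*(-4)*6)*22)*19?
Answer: 10032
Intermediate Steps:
((-1*(-4)*6)*22)*19 = ((4*6)*22)*19 = (24*22)*19 = 528*19 = 10032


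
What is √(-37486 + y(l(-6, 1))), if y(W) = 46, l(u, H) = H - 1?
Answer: 24*I*√65 ≈ 193.49*I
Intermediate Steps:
l(u, H) = -1 + H
√(-37486 + y(l(-6, 1))) = √(-37486 + 46) = √(-37440) = 24*I*√65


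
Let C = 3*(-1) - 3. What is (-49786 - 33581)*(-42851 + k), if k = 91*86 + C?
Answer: 2920429377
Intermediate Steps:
C = -6 (C = -3 - 3 = -6)
k = 7820 (k = 91*86 - 6 = 7826 - 6 = 7820)
(-49786 - 33581)*(-42851 + k) = (-49786 - 33581)*(-42851 + 7820) = -83367*(-35031) = 2920429377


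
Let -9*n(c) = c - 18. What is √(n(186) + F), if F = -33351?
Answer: I*√300327/3 ≈ 182.67*I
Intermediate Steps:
n(c) = 2 - c/9 (n(c) = -(c - 18)/9 = -(-18 + c)/9 = 2 - c/9)
√(n(186) + F) = √((2 - ⅑*186) - 33351) = √((2 - 62/3) - 33351) = √(-56/3 - 33351) = √(-100109/3) = I*√300327/3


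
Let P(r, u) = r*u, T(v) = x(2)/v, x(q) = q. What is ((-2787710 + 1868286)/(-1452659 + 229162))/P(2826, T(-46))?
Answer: -961216/157163751 ≈ -0.0061160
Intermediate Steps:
T(v) = 2/v
((-2787710 + 1868286)/(-1452659 + 229162))/P(2826, T(-46)) = ((-2787710 + 1868286)/(-1452659 + 229162))/((2826*(2/(-46)))) = (-919424/(-1223497))/((2826*(2*(-1/46)))) = (-919424*(-1/1223497))/((2826*(-1/23))) = 83584/(111227*(-2826/23)) = (83584/111227)*(-23/2826) = -961216/157163751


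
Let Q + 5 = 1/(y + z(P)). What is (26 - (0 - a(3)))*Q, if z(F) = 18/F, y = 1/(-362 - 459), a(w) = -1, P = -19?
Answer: -2239600/14797 ≈ -151.35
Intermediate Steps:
y = -1/821 (y = 1/(-821) = -1/821 ≈ -0.0012180)
Q = -89584/14797 (Q = -5 + 1/(-1/821 + 18/(-19)) = -5 + 1/(-1/821 + 18*(-1/19)) = -5 + 1/(-1/821 - 18/19) = -5 + 1/(-14797/15599) = -5 - 15599/14797 = -89584/14797 ≈ -6.0542)
(26 - (0 - a(3)))*Q = (26 - (0 - 1*(-1)))*(-89584/14797) = (26 - (0 + 1))*(-89584/14797) = (26 - 1*1)*(-89584/14797) = (26 - 1)*(-89584/14797) = 25*(-89584/14797) = -2239600/14797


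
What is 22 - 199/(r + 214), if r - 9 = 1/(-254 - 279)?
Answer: 2508809/118858 ≈ 21.108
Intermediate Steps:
r = 4796/533 (r = 9 + 1/(-254 - 279) = 9 + 1/(-533) = 9 - 1/533 = 4796/533 ≈ 8.9981)
22 - 199/(r + 214) = 22 - 199/(4796/533 + 214) = 22 - 199/(118858/533) = 22 + (533/118858)*(-199) = 22 - 106067/118858 = 2508809/118858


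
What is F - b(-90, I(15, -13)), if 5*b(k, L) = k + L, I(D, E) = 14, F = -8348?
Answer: -41664/5 ≈ -8332.8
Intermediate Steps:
b(k, L) = L/5 + k/5 (b(k, L) = (k + L)/5 = (L + k)/5 = L/5 + k/5)
F - b(-90, I(15, -13)) = -8348 - ((⅕)*14 + (⅕)*(-90)) = -8348 - (14/5 - 18) = -8348 - 1*(-76/5) = -8348 + 76/5 = -41664/5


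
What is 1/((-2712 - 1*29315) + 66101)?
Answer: 1/34074 ≈ 2.9348e-5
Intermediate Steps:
1/((-2712 - 1*29315) + 66101) = 1/((-2712 - 29315) + 66101) = 1/(-32027 + 66101) = 1/34074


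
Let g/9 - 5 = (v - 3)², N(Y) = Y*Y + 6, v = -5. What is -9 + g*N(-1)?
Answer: 4338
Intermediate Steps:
N(Y) = 6 + Y² (N(Y) = Y² + 6 = 6 + Y²)
g = 621 (g = 45 + 9*(-5 - 3)² = 45 + 9*(-8)² = 45 + 9*64 = 45 + 576 = 621)
-9 + g*N(-1) = -9 + 621*(6 + (-1)²) = -9 + 621*(6 + 1) = -9 + 621*7 = -9 + 4347 = 4338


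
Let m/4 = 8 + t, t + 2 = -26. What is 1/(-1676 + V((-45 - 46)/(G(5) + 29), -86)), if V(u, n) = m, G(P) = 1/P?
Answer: -1/1756 ≈ -0.00056948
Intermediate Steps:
t = -28 (t = -2 - 26 = -28)
m = -80 (m = 4*(8 - 28) = 4*(-20) = -80)
V(u, n) = -80
1/(-1676 + V((-45 - 46)/(G(5) + 29), -86)) = 1/(-1676 - 80) = 1/(-1756) = -1/1756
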